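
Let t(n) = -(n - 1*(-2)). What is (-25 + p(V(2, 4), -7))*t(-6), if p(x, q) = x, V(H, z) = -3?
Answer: -112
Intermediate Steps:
t(n) = -2 - n (t(n) = -(n + 2) = -(2 + n) = -2 - n)
(-25 + p(V(2, 4), -7))*t(-6) = (-25 - 3)*(-2 - 1*(-6)) = -28*(-2 + 6) = -28*4 = -112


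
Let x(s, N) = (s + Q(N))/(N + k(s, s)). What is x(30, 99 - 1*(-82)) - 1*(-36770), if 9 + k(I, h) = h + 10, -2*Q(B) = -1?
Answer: 15590541/424 ≈ 36770.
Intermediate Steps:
Q(B) = ½ (Q(B) = -½*(-1) = ½)
k(I, h) = 1 + h (k(I, h) = -9 + (h + 10) = -9 + (10 + h) = 1 + h)
x(s, N) = (½ + s)/(1 + N + s) (x(s, N) = (s + ½)/(N + (1 + s)) = (½ + s)/(1 + N + s))
x(30, 99 - 1*(-82)) - 1*(-36770) = (½ + 30)/(1 + (99 - 1*(-82)) + 30) - 1*(-36770) = (61/2)/(1 + (99 + 82) + 30) + 36770 = (61/2)/(1 + 181 + 30) + 36770 = (61/2)/212 + 36770 = (1/212)*(61/2) + 36770 = 61/424 + 36770 = 15590541/424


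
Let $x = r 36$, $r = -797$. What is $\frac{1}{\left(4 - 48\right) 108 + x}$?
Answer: $- \frac{1}{33444} \approx -2.9901 \cdot 10^{-5}$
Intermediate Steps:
$x = -28692$ ($x = \left(-797\right) 36 = -28692$)
$\frac{1}{\left(4 - 48\right) 108 + x} = \frac{1}{\left(4 - 48\right) 108 - 28692} = \frac{1}{\left(-44\right) 108 - 28692} = \frac{1}{-4752 - 28692} = \frac{1}{-33444} = - \frac{1}{33444}$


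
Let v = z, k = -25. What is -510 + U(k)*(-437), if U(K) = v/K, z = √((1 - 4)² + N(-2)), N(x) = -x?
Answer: -510 + 437*√11/25 ≈ -452.03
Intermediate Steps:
z = √11 (z = √((1 - 4)² - 1*(-2)) = √((-3)² + 2) = √(9 + 2) = √11 ≈ 3.3166)
v = √11 ≈ 3.3166
U(K) = √11/K
-510 + U(k)*(-437) = -510 + (√11/(-25))*(-437) = -510 + (√11*(-1/25))*(-437) = -510 - √11/25*(-437) = -510 + 437*√11/25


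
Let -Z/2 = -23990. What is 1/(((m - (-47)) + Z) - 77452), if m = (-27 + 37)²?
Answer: -1/29325 ≈ -3.4101e-5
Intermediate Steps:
Z = 47980 (Z = -2*(-23990) = 47980)
m = 100 (m = 10² = 100)
1/(((m - (-47)) + Z) - 77452) = 1/(((100 - (-47)) + 47980) - 77452) = 1/(((100 - 1*(-47)) + 47980) - 77452) = 1/(((100 + 47) + 47980) - 77452) = 1/((147 + 47980) - 77452) = 1/(48127 - 77452) = 1/(-29325) = -1/29325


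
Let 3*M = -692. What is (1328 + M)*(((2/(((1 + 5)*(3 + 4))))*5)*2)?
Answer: 32920/63 ≈ 522.54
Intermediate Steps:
M = -692/3 (M = (⅓)*(-692) = -692/3 ≈ -230.67)
(1328 + M)*(((2/(((1 + 5)*(3 + 4))))*5)*2) = (1328 - 692/3)*(((2/(((1 + 5)*(3 + 4))))*5)*2) = 3292*(((2/((6*7)))*5)*2)/3 = 3292*(((2/42)*5)*2)/3 = 3292*(((2*(1/42))*5)*2)/3 = 3292*(((1/21)*5)*2)/3 = 3292*((5/21)*2)/3 = (3292/3)*(10/21) = 32920/63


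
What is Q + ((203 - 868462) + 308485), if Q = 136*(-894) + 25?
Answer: -681333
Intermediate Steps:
Q = -121559 (Q = -121584 + 25 = -121559)
Q + ((203 - 868462) + 308485) = -121559 + ((203 - 868462) + 308485) = -121559 + (-868259 + 308485) = -121559 - 559774 = -681333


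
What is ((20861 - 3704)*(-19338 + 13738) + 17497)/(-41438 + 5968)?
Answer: 96061703/35470 ≈ 2708.3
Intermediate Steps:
((20861 - 3704)*(-19338 + 13738) + 17497)/(-41438 + 5968) = (17157*(-5600) + 17497)/(-35470) = (-96079200 + 17497)*(-1/35470) = -96061703*(-1/35470) = 96061703/35470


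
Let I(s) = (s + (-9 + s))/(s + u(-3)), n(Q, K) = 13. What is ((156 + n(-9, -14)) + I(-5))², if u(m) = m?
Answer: 1879641/64 ≈ 29369.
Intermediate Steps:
I(s) = (-9 + 2*s)/(-3 + s) (I(s) = (s + (-9 + s))/(s - 3) = (-9 + 2*s)/(-3 + s))
((156 + n(-9, -14)) + I(-5))² = ((156 + 13) + (-9 + 2*(-5))/(-3 - 5))² = (169 + (-9 - 10)/(-8))² = (169 - ⅛*(-19))² = (169 + 19/8)² = (1371/8)² = 1879641/64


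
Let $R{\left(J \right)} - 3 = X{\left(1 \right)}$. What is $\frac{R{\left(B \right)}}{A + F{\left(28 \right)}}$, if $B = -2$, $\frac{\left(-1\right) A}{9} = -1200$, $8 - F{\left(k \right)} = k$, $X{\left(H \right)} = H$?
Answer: $\frac{1}{2695} \approx 0.00037106$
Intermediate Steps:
$F{\left(k \right)} = 8 - k$
$A = 10800$ ($A = \left(-9\right) \left(-1200\right) = 10800$)
$R{\left(J \right)} = 4$ ($R{\left(J \right)} = 3 + 1 = 4$)
$\frac{R{\left(B \right)}}{A + F{\left(28 \right)}} = \frac{1}{10800 + \left(8 - 28\right)} 4 = \frac{1}{10800 - 20} \cdot 4 = \frac{1}{10780} \cdot 4 = \frac{1}{2695}$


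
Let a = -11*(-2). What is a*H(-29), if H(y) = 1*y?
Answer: -638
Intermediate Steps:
a = 22
H(y) = y
a*H(-29) = 22*(-29) = -638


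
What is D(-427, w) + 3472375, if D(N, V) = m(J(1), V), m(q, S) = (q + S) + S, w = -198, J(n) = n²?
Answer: 3471980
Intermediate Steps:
m(q, S) = q + 2*S (m(q, S) = (S + q) + S = q + 2*S)
D(N, V) = 1 + 2*V (D(N, V) = 1² + 2*V = 1 + 2*V)
D(-427, w) + 3472375 = (1 + 2*(-198)) + 3472375 = (1 - 396) + 3472375 = -395 + 3472375 = 3471980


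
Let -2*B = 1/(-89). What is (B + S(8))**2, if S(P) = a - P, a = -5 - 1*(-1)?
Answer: 4558225/31684 ≈ 143.87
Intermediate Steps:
a = -4 (a = -5 + 1 = -4)
B = 1/178 (B = -1/2/(-89) = -1/2*(-1/89) = 1/178 ≈ 0.0056180)
S(P) = -4 - P
(B + S(8))**2 = (1/178 + (-4 - 1*8))**2 = (1/178 + (-4 - 8))**2 = (1/178 - 12)**2 = (-2135/178)**2 = 4558225/31684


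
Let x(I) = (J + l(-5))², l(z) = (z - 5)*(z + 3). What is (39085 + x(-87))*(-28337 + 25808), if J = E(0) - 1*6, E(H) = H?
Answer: -99341649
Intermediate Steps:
l(z) = (-5 + z)*(3 + z)
J = -6 (J = 0 - 1*6 = 0 - 6 = -6)
x(I) = 196 (x(I) = (-6 + (-15 + (-5)² - 2*(-5)))² = (-6 + (-15 + 25 + 10))² = (-6 + 20)² = 14² = 196)
(39085 + x(-87))*(-28337 + 25808) = (39085 + 196)*(-28337 + 25808) = 39281*(-2529) = -99341649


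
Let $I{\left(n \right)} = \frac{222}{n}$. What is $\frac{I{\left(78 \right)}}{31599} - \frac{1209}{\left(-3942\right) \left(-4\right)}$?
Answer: $- \frac{18372521}{239899608} \approx -0.076584$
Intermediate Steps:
$\frac{I{\left(78 \right)}}{31599} - \frac{1209}{\left(-3942\right) \left(-4\right)} = \frac{222 \cdot \frac{1}{78}}{31599} - \frac{1209}{\left(-3942\right) \left(-4\right)} = 222 \cdot \frac{1}{78} \cdot \frac{1}{31599} - \frac{1209}{15768} = \frac{37}{13} \cdot \frac{1}{31599} - \frac{403}{5256} = \frac{37}{410787} - \frac{403}{5256} = - \frac{18372521}{239899608}$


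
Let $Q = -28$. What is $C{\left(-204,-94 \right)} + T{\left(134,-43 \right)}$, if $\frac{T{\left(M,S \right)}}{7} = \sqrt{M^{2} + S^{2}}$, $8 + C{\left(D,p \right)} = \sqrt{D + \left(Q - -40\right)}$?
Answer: $-8 + 7 \sqrt{19805} + 8 i \sqrt{3} \approx 977.11 + 13.856 i$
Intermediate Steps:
$C{\left(D,p \right)} = -8 + \sqrt{12 + D}$ ($C{\left(D,p \right)} = -8 + \sqrt{D - -12} = -8 + \sqrt{D + \left(-28 + 40\right)} = -8 + \sqrt{D + 12} = -8 + \sqrt{12 + D}$)
$T{\left(M,S \right)} = 7 \sqrt{M^{2} + S^{2}}$
$C{\left(-204,-94 \right)} + T{\left(134,-43 \right)} = \left(-8 + \sqrt{12 - 204}\right) + 7 \sqrt{134^{2} + \left(-43\right)^{2}} = \left(-8 + \sqrt{-192}\right) + 7 \sqrt{17956 + 1849} = \left(-8 + 8 i \sqrt{3}\right) + 7 \sqrt{19805} = -8 + 7 \sqrt{19805} + 8 i \sqrt{3}$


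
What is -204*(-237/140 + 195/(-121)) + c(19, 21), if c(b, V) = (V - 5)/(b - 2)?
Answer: 48599819/71995 ≈ 675.04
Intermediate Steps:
c(b, V) = (-5 + V)/(-2 + b)
-204*(-237/140 + 195/(-121)) + c(19, 21) = -204*(-237/140 + 195/(-121)) + (-5 + 21)/(-2 + 19) = -204*(-237*1/140 + 195*(-1/121)) + 16/17 = -204*(-237/140 - 195/121) + (1/17)*16 = -204*(-55977/16940) + 16/17 = 2854827/4235 + 16/17 = 48599819/71995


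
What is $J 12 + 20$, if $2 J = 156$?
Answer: $956$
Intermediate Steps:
$J = 78$ ($J = \frac{1}{2} \cdot 156 = 78$)
$J 12 + 20 = 78 \cdot 12 + 20 = 936 + 20 = 956$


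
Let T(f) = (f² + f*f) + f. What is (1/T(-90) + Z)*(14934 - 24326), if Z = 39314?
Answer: -2974204748536/8055 ≈ -3.6924e+8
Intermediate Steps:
T(f) = f + 2*f² (T(f) = (f² + f²) + f = 2*f² + f = f + 2*f²)
(1/T(-90) + Z)*(14934 - 24326) = (1/(-90*(1 + 2*(-90))) + 39314)*(14934 - 24326) = (1/(-90*(1 - 180)) + 39314)*(-9392) = (1/(-90*(-179)) + 39314)*(-9392) = (1/16110 + 39314)*(-9392) = (633348541/16110)*(-9392) = -2974204748536/8055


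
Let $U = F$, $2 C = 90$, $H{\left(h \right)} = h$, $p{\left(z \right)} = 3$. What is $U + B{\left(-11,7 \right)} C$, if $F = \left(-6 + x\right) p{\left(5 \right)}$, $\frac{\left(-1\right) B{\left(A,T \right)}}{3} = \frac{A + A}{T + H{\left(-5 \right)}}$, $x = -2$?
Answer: $1461$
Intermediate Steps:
$B{\left(A,T \right)} = - \frac{6 A}{-5 + T}$ ($B{\left(A,T \right)} = - 3 \frac{A + A}{T - 5} = - 3 \frac{2 A}{-5 + T} = - \frac{6 A}{-5 + T}$)
$C = 45$ ($C = \frac{1}{2} \cdot 90 = 45$)
$F = -24$ ($F = \left(-6 - 2\right) 3 = \left(-8\right) 3 = -24$)
$U = -24$
$U + B{\left(-11,7 \right)} C = -24 + \left(-6\right) \left(-11\right) \frac{1}{-5 + 7} \cdot 45 = -24 + \left(-6\right) \left(-11\right) \frac{1}{2} \cdot 45 = -24 + 33 \cdot 45 = -24 + 1485 = 1461$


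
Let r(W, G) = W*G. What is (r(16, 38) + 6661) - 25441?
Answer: -18172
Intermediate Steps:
r(W, G) = G*W
(r(16, 38) + 6661) - 25441 = (38*16 + 6661) - 25441 = (608 + 6661) - 25441 = 7269 - 25441 = -18172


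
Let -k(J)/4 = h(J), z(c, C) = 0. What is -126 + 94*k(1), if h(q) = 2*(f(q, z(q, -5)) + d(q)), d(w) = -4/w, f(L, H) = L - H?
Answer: 2130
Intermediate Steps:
h(q) = -8/q + 2*q (h(q) = 2*((q - 1*0) - 4/q) = 2*((q + 0) - 4/q) = 2*(q - 4/q) = -8/q + 2*q)
k(J) = -8*J + 32/J (k(J) = -4*(-8/J + 2*J) = -8*J + 32/J)
-126 + 94*k(1) = -126 + 94*(-8*1 + 32/1) = -126 + 94*(-8 + 32*1) = -126 + 94*(-8 + 32) = -126 + 94*24 = -126 + 2256 = 2130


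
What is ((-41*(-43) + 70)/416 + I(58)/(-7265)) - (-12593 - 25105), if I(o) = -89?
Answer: 8765058253/232480 ≈ 37702.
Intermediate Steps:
((-41*(-43) + 70)/416 + I(58)/(-7265)) - (-12593 - 25105) = ((-41*(-43) + 70)/416 - 89/(-7265)) - (-12593 - 25105) = ((1763 + 70)*(1/416) - 89*(-1/7265)) - 1*(-37698) = (1833*(1/416) + 89/7265) + 37698 = (141/32 + 89/7265) + 37698 = 1027213/232480 + 37698 = 8765058253/232480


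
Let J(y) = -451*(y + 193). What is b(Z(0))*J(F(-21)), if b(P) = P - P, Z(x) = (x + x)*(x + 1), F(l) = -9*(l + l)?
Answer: 0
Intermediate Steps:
F(l) = -18*l
Z(x) = 2*x*(1 + x) (Z(x) = (2*x)*(1 + x) = 2*x*(1 + x))
b(P) = 0
J(y) = -87043 - 451*y (J(y) = -451*(193 + y) = -87043 - 451*y)
b(Z(0))*J(F(-21)) = 0*(-87043 - (-8118)*(-21)) = 0*(-87043 - 451*378) = 0*(-87043 - 170478) = 0*(-257521) = 0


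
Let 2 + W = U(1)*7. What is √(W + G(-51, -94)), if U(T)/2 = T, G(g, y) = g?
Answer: I*√39 ≈ 6.245*I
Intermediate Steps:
U(T) = 2*T
W = 12 (W = -2 + (2*1)*7 = -2 + 2*7 = -2 + 14 = 12)
√(W + G(-51, -94)) = √(12 - 51) = √(-39) = I*√39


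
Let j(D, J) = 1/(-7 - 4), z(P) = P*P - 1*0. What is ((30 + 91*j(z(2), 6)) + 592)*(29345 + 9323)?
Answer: 261047668/11 ≈ 2.3732e+7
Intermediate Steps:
z(P) = P² (z(P) = P² + 0 = P²)
j(D, J) = -1/11 (j(D, J) = 1/(-11) = -1/11)
((30 + 91*j(z(2), 6)) + 592)*(29345 + 9323) = ((30 + 91*(-1/11)) + 592)*(29345 + 9323) = ((30 - 91/11) + 592)*38668 = (239/11 + 592)*38668 = (6751/11)*38668 = 261047668/11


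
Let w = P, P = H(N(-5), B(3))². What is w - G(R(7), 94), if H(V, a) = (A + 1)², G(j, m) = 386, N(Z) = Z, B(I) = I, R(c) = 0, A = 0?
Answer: -385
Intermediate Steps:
H(V, a) = 1 (H(V, a) = (0 + 1)² = 1² = 1)
P = 1 (P = 1² = 1)
w = 1
w - G(R(7), 94) = 1 - 1*386 = 1 - 386 = -385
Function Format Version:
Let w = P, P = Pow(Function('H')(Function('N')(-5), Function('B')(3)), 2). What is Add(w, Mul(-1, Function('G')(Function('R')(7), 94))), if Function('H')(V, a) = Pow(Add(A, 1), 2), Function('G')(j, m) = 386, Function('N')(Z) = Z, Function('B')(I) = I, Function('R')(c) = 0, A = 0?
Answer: -385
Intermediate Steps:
Function('H')(V, a) = 1 (Function('H')(V, a) = Pow(Add(0, 1), 2) = Pow(1, 2) = 1)
P = 1 (P = Pow(1, 2) = 1)
w = 1
Add(w, Mul(-1, Function('G')(Function('R')(7), 94))) = Add(1, Mul(-1, 386)) = Add(1, -386) = -385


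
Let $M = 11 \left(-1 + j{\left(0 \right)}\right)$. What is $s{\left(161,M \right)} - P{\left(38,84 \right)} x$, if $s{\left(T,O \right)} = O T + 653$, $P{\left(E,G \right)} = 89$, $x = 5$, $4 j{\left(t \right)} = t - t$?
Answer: $-1563$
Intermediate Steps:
$j{\left(t \right)} = 0$ ($j{\left(t \right)} = \frac{t - t}{4} = \frac{1}{4} \cdot 0 = 0$)
$M = -11$ ($M = 11 \left(-1 + 0\right) = 11 \left(-1\right) = -11$)
$s{\left(T,O \right)} = 653 + O T$
$s{\left(161,M \right)} - P{\left(38,84 \right)} x = \left(653 - 1771\right) - 89 \cdot 5 = \left(653 - 1771\right) - 445 = -1118 - 445 = -1563$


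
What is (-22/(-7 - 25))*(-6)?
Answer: -33/8 ≈ -4.1250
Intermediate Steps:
(-22/(-7 - 25))*(-6) = (-22/(-32))*(-6) = -1/32*(-22)*(-6) = (11/16)*(-6) = -33/8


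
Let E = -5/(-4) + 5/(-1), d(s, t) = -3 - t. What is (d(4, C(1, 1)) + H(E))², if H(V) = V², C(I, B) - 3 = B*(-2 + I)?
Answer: 21025/256 ≈ 82.129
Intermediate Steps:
C(I, B) = 3 + B*(-2 + I)
E = -15/4 (E = -5*(-¼) + 5*(-1) = 5/4 - 5 = -15/4 ≈ -3.7500)
(d(4, C(1, 1)) + H(E))² = ((-3 - (3 - 2*1 + 1*1)) + (-15/4)²)² = ((-3 - (3 - 2 + 1)) + 225/16)² = ((-3 - 1*2) + 225/16)² = ((-3 - 2) + 225/16)² = (-5 + 225/16)² = (145/16)² = 21025/256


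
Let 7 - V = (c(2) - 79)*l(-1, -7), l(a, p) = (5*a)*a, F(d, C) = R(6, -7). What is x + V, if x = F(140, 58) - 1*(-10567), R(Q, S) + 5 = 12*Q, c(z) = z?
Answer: 11026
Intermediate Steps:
R(Q, S) = -5 + 12*Q
F(d, C) = 67 (F(d, C) = -5 + 12*6 = -5 + 72 = 67)
l(a, p) = 5*a²
V = 392 (V = 7 - (2 - 79)*5*(-1)² = 7 - (-77)*5*1 = 7 - (-77)*5 = 7 - 1*(-385) = 7 + 385 = 392)
x = 10634 (x = 67 - 1*(-10567) = 67 + 10567 = 10634)
x + V = 10634 + 392 = 11026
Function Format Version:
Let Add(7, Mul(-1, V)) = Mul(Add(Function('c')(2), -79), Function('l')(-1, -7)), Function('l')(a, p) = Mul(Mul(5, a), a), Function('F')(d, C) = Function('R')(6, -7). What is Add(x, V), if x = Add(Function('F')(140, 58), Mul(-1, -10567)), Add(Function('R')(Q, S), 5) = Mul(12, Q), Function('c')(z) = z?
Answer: 11026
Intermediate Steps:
Function('R')(Q, S) = Add(-5, Mul(12, Q))
Function('F')(d, C) = 67 (Function('F')(d, C) = Add(-5, Mul(12, 6)) = Add(-5, 72) = 67)
Function('l')(a, p) = Mul(5, Pow(a, 2))
V = 392 (V = Add(7, Mul(-1, Mul(Add(2, -79), Mul(5, Pow(-1, 2))))) = Add(7, Mul(-1, Mul(-77, Mul(5, 1)))) = Add(7, Mul(-1, Mul(-77, 5))) = Add(7, Mul(-1, -385)) = Add(7, 385) = 392)
x = 10634 (x = Add(67, Mul(-1, -10567)) = Add(67, 10567) = 10634)
Add(x, V) = Add(10634, 392) = 11026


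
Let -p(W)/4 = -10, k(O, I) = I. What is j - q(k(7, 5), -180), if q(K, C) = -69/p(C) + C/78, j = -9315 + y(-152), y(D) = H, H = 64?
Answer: -4808423/520 ≈ -9247.0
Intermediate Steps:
y(D) = 64
p(W) = 40 (p(W) = -4*(-10) = 40)
j = -9251 (j = -9315 + 64 = -9251)
q(K, C) = -69/40 + C/78
j - q(k(7, 5), -180) = -9251 - (-69/40 + (1/78)*(-180)) = -9251 - (-69/40 - 30/13) = -9251 - 1*(-2097/520) = -9251 + 2097/520 = -4808423/520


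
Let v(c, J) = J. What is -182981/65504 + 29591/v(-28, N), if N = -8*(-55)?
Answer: 232227153/3602720 ≈ 64.459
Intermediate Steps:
N = 440
-182981/65504 + 29591/v(-28, N) = -182981/65504 + 29591/440 = 232227153/3602720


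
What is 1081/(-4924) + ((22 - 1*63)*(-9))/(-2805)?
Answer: -1616387/4603940 ≈ -0.35109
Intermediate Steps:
1081/(-4924) + ((22 - 1*63)*(-9))/(-2805) = 1081*(-1/4924) + ((22 - 63)*(-9))*(-1/2805) = -1081/4924 - 41*(-9)*(-1/2805) = -1081/4924 + 369*(-1/2805) = -1081/4924 - 123/935 = -1616387/4603940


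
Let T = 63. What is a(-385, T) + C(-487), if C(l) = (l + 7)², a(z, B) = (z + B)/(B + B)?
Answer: 2073577/9 ≈ 2.3040e+5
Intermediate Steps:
a(z, B) = (B + z)/(2*B) (a(z, B) = (B + z)/((2*B)) = (B + z)*(1/(2*B)) = (B + z)/(2*B))
C(l) = (7 + l)²
a(-385, T) + C(-487) = (½)*(63 - 385)/63 + (7 - 487)² = (½)*(1/63)*(-322) + (-480)² = -23/9 + 230400 = 2073577/9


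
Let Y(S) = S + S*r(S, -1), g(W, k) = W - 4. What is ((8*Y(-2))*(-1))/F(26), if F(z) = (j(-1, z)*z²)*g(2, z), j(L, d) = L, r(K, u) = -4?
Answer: -6/169 ≈ -0.035503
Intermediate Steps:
g(W, k) = -4 + W
Y(S) = -3*S (Y(S) = S + S*(-4) = S - 4*S = -3*S)
F(z) = 2*z² (F(z) = (-z²)*(-4 + 2) = -z²*(-2) = 2*z²)
((8*Y(-2))*(-1))/F(26) = ((8*(-3*(-2)))*(-1))/((2*26²)) = ((8*6)*(-1))/((2*676)) = (48*(-1))/1352 = -48*1/1352 = -6/169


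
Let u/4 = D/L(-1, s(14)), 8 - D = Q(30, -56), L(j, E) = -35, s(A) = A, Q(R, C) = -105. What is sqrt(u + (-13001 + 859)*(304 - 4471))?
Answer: sqrt(61979733830)/35 ≈ 7113.1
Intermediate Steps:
D = 113 (D = 8 - 1*(-105) = 8 + 105 = 113)
u = -452/35 (u = 4*(113/(-35)) = 4*(113*(-1/35)) = 4*(-113/35) = -452/35 ≈ -12.914)
sqrt(u + (-13001 + 859)*(304 - 4471)) = sqrt(-452/35 + (-13001 + 859)*(304 - 4471)) = sqrt(-452/35 - 12142*(-4167)) = sqrt(-452/35 + 50595714) = sqrt(1770849538/35) = sqrt(61979733830)/35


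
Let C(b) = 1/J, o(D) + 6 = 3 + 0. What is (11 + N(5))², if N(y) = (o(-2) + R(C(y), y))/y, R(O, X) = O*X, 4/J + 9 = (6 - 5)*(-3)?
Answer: 1369/25 ≈ 54.760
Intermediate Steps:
J = -⅓ (J = 4/(-9 + (6 - 5)*(-3)) = 4/(-9 + 1*(-3)) = 4/(-9 - 3) = 4/(-12) = 4*(-1/12) = -⅓ ≈ -0.33333)
o(D) = -3 (o(D) = -6 + (3 + 0) = -6 + 3 = -3)
C(b) = -3 (C(b) = 1/(-⅓) = -3)
N(y) = (-3 - 3*y)/y
(11 + N(5))² = (11 + (-3 - 3/5))² = (11 + (-3 - 3*⅕))² = (11 + (-3 - ⅗))² = (11 - 18/5)² = (37/5)² = 1369/25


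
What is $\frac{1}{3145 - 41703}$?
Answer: $- \frac{1}{38558} \approx -2.5935 \cdot 10^{-5}$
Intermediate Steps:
$\frac{1}{3145 - 41703} = \frac{1}{-38558} = - \frac{1}{38558}$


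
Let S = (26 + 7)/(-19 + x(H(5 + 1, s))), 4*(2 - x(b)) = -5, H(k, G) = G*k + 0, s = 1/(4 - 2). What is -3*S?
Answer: 44/7 ≈ 6.2857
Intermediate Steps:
s = ½ (s = 1/2 = ½ ≈ 0.50000)
H(k, G) = G*k
x(b) = 13/4 (x(b) = 2 - ¼*(-5) = 2 + 5/4 = 13/4)
S = -44/21 (S = (26 + 7)/(-19 + 13/4) = 33/(-63/4) = 33*(-4/63) = -44/21 ≈ -2.0952)
-3*S = -3*(-44/21) = 44/7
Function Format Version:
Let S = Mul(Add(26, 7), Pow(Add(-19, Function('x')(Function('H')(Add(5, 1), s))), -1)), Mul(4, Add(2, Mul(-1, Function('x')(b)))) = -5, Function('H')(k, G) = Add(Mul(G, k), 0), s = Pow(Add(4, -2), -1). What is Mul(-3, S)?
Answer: Rational(44, 7) ≈ 6.2857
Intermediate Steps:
s = Rational(1, 2) (s = Pow(2, -1) = Rational(1, 2) ≈ 0.50000)
Function('H')(k, G) = Mul(G, k)
Function('x')(b) = Rational(13, 4) (Function('x')(b) = Add(2, Mul(Rational(-1, 4), -5)) = Add(2, Rational(5, 4)) = Rational(13, 4))
S = Rational(-44, 21) (S = Mul(Add(26, 7), Pow(Add(-19, Rational(13, 4)), -1)) = Mul(33, Pow(Rational(-63, 4), -1)) = Mul(33, Rational(-4, 63)) = Rational(-44, 21) ≈ -2.0952)
Mul(-3, S) = Mul(-3, Rational(-44, 21)) = Rational(44, 7)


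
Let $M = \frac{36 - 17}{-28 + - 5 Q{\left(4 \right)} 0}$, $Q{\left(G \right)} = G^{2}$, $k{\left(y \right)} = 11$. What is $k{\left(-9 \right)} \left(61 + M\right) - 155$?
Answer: $\frac{14239}{28} \approx 508.54$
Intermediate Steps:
$M = - \frac{19}{28}$ ($M = \frac{36 - 17}{-28 + - 5 \cdot 4^{2} \cdot 0} = \frac{19}{-28 + \left(-5\right) 16 \cdot 0} = \frac{19}{-28 - 0} = \frac{19}{-28 + 0} = \frac{19}{-28} = 19 \left(- \frac{1}{28}\right) = - \frac{19}{28} \approx -0.67857$)
$k{\left(-9 \right)} \left(61 + M\right) - 155 = 11 \left(61 - \frac{19}{28}\right) - 155 = 11 \cdot \frac{1689}{28} - 155 = \frac{18579}{28} - 155 = \frac{14239}{28}$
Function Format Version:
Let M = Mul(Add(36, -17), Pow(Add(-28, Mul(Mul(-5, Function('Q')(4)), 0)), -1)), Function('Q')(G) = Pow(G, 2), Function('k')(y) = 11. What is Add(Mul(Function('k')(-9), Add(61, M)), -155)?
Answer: Rational(14239, 28) ≈ 508.54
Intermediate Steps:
M = Rational(-19, 28) (M = Mul(Add(36, -17), Pow(Add(-28, Mul(Mul(-5, Pow(4, 2)), 0)), -1)) = Mul(19, Pow(Add(-28, Mul(Mul(-5, 16), 0)), -1)) = Mul(19, Pow(Add(-28, Mul(-80, 0)), -1)) = Mul(19, Pow(Add(-28, 0), -1)) = Mul(19, Pow(-28, -1)) = Mul(19, Rational(-1, 28)) = Rational(-19, 28) ≈ -0.67857)
Add(Mul(Function('k')(-9), Add(61, M)), -155) = Add(Mul(11, Add(61, Rational(-19, 28))), -155) = Add(Mul(11, Rational(1689, 28)), -155) = Add(Rational(18579, 28), -155) = Rational(14239, 28)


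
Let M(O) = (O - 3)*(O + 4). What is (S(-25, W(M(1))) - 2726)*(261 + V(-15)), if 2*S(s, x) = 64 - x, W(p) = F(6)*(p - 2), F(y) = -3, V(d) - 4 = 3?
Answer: -726816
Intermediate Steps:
V(d) = 7 (V(d) = 4 + 3 = 7)
M(O) = (-3 + O)*(4 + O)
W(p) = 6 - 3*p (W(p) = -3*(p - 2) = -3*(-2 + p) = 6 - 3*p)
S(s, x) = 32 - x/2 (S(s, x) = (64 - x)/2 = 32 - x/2)
(S(-25, W(M(1))) - 2726)*(261 + V(-15)) = ((32 - (6 - 3*(-12 + 1 + 1²))/2) - 2726)*(261 + 7) = ((32 - (6 - 3*(-12 + 1 + 1))/2) - 2726)*268 = ((32 - (6 - 3*(-10))/2) - 2726)*268 = ((32 - (6 + 30)/2) - 2726)*268 = ((32 - ½*36) - 2726)*268 = ((32 - 18) - 2726)*268 = (14 - 2726)*268 = -2712*268 = -726816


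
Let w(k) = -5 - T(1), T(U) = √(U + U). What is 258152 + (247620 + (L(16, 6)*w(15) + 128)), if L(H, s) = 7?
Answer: 505865 - 7*√2 ≈ 5.0586e+5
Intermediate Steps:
T(U) = √2*√U (T(U) = √(2*U) = √2*√U)
w(k) = -5 - √2 (w(k) = -5 - √2*√1 = -5 - √2)
258152 + (247620 + (L(16, 6)*w(15) + 128)) = 258152 + (247620 + (7*(-5 - √2) + 128)) = 258152 + (247620 + ((-35 - 7*√2) + 128)) = 258152 + (247620 + (93 - 7*√2)) = 258152 + (247713 - 7*√2) = 505865 - 7*√2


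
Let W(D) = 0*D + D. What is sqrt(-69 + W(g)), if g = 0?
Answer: I*sqrt(69) ≈ 8.3066*I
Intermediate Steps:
W(D) = D (W(D) = 0 + D = D)
sqrt(-69 + W(g)) = sqrt(-69 + 0) = sqrt(-69) = I*sqrt(69)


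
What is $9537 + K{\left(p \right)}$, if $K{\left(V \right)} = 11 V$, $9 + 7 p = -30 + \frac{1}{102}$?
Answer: $\frac{6765671}{714} \approx 9475.7$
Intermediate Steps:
$p = - \frac{3977}{714}$ ($p = - \frac{9}{7} + \frac{-30 + \frac{1}{102}}{7} = - \frac{9}{7} + \frac{1}{7} \left(- \frac{3059}{102}\right) = - \frac{9}{7} - \frac{437}{102} = - \frac{3977}{714} \approx -5.57$)
$9537 + K{\left(p \right)} = 9537 + 11 \left(- \frac{3977}{714}\right) = 9537 - \frac{43747}{714} = \frac{6765671}{714}$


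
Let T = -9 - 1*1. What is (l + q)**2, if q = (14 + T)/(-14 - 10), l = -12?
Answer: 5329/36 ≈ 148.03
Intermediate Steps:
T = -10 (T = -9 - 1 = -10)
q = -1/6 (q = (14 - 10)/(-14 - 10) = 4/(-24) = 4*(-1/24) = -1/6 ≈ -0.16667)
(l + q)**2 = (-12 - 1/6)**2 = (-73/6)**2 = 5329/36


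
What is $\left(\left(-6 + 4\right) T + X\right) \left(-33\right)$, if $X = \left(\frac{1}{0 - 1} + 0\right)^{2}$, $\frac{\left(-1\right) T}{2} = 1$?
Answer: $-165$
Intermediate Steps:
$T = -2$ ($T = \left(-2\right) 1 = -2$)
$X = 1$ ($X = \left(\frac{1}{-1} + 0\right)^{2} = \left(-1 + 0\right)^{2} = \left(-1\right)^{2} = 1$)
$\left(\left(-6 + 4\right) T + X\right) \left(-33\right) = \left(\left(-6 + 4\right) \left(-2\right) + 1\right) \left(-33\right) = \left(\left(-2\right) \left(-2\right) + 1\right) \left(-33\right) = \left(4 + 1\right) \left(-33\right) = 5 \left(-33\right) = -165$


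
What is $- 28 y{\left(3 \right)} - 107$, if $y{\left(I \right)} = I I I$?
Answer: $-863$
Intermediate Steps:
$y{\left(I \right)} = I^{3}$ ($y{\left(I \right)} = I^{2} I = I^{3}$)
$- 28 y{\left(3 \right)} - 107 = - 28 \cdot 3^{3} - 107 = \left(-28\right) 27 - 107 = -756 - 107 = -863$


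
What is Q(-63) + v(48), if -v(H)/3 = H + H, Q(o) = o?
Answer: -351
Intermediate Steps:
v(H) = -6*H (v(H) = -3*(H + H) = -6*H)
Q(-63) + v(48) = -63 - 6*48 = -63 - 288 = -351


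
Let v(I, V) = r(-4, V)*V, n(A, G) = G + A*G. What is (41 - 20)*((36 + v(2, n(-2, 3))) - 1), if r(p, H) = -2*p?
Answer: 231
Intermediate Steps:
v(I, V) = 8*V (v(I, V) = (-2*(-4))*V = 8*V)
(41 - 20)*((36 + v(2, n(-2, 3))) - 1) = (41 - 20)*((36 + 8*(3*(1 - 2))) - 1) = 21*((36 + 8*(3*(-1))) - 1) = 21*((36 + 8*(-3)) - 1) = 21*((36 - 24) - 1) = 21*(12 - 1) = 21*11 = 231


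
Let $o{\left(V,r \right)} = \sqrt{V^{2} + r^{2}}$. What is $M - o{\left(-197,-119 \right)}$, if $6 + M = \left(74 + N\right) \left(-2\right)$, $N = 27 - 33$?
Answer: $-142 - \sqrt{52970} \approx -372.15$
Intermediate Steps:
$N = -6$ ($N = 27 - 33 = -6$)
$M = -142$ ($M = -6 + \left(74 - 6\right) \left(-2\right) = -6 + 68 \left(-2\right) = -6 - 136 = -142$)
$M - o{\left(-197,-119 \right)} = -142 - \sqrt{\left(-197\right)^{2} + \left(-119\right)^{2}} = -142 - \sqrt{38809 + 14161} = -142 - \sqrt{52970}$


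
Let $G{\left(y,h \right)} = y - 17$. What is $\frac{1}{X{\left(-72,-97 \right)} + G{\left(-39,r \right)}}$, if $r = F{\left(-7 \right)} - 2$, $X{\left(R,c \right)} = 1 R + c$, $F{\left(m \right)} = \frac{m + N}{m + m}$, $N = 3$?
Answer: $- \frac{1}{225} \approx -0.0044444$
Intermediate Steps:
$F{\left(m \right)} = \frac{3 + m}{2 m}$ ($F{\left(m \right)} = \frac{m + 3}{m + m} = \frac{3 + m}{2 m}$)
$X{\left(R,c \right)} = R + c$
$r = - \frac{12}{7}$ ($r = \frac{3 - 7}{2 \left(-7\right)} - 2 = \frac{1}{2} \left(- \frac{1}{7}\right) \left(-4\right) - 2 = \frac{2}{7} - 2 = - \frac{12}{7} \approx -1.7143$)
$G{\left(y,h \right)} = -17 + y$
$\frac{1}{X{\left(-72,-97 \right)} + G{\left(-39,r \right)}} = \frac{1}{\left(-72 - 97\right) - 56} = \frac{1}{-169 - 56} = \frac{1}{-225} = - \frac{1}{225}$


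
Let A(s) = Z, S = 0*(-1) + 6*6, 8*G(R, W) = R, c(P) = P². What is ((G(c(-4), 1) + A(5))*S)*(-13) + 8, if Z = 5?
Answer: -3268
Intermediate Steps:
G(R, W) = R/8
S = 36 (S = 0 + 36 = 36)
A(s) = 5
((G(c(-4), 1) + A(5))*S)*(-13) + 8 = (((⅛)*(-4)² + 5)*36)*(-13) + 8 = (((⅛)*16 + 5)*36)*(-13) + 8 = ((2 + 5)*36)*(-13) + 8 = (7*36)*(-13) + 8 = 252*(-13) + 8 = -3276 + 8 = -3268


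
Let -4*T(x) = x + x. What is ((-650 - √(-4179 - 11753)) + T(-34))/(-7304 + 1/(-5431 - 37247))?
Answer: 27015174/311720113 + 85356*I*√3983/311720113 ≈ 0.086665 + 0.017281*I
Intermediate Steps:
T(x) = -x/2 (T(x) = -(x + x)/4 = -x/2)
((-650 - √(-4179 - 11753)) + T(-34))/(-7304 + 1/(-5431 - 37247)) = ((-650 - √(-4179 - 11753)) - ½*(-34))/(-7304 + 1/(-5431 - 37247)) = ((-650 - √(-15932)) + 17)/(-7304 + 1/(-42678)) = ((-650 - 2*I*√3983) + 17)/(-7304 - 1/42678) = ((-650 - 2*I*√3983) + 17)/(-311720113/42678) = (-633 - 2*I*√3983)*(-42678/311720113) = 27015174/311720113 + 85356*I*√3983/311720113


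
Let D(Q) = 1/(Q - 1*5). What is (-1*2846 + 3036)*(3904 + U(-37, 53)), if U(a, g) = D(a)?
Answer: 15576865/21 ≈ 7.4176e+5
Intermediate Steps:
D(Q) = 1/(-5 + Q) (D(Q) = 1/(Q - 5) = 1/(-5 + Q))
U(a, g) = 1/(-5 + a)
(-1*2846 + 3036)*(3904 + U(-37, 53)) = (-1*2846 + 3036)*(3904 + 1/(-5 - 37)) = (-2846 + 3036)*(3904 + 1/(-42)) = 190*(3904 - 1/42) = 190*(163967/42) = 15576865/21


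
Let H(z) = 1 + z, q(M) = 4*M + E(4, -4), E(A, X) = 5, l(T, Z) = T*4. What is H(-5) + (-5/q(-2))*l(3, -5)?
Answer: 16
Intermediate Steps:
l(T, Z) = 4*T
q(M) = 5 + 4*M (q(M) = 4*M + 5 = 5 + 4*M)
H(-5) + (-5/q(-2))*l(3, -5) = (1 - 5) + (-5/(5 + 4*(-2)))*(4*3) = -4 - 5/(5 - 8)*12 = -4 - 5/(-3)*12 = -4 - 5*(-⅓)*12 = -4 + (5/3)*12 = -4 + 20 = 16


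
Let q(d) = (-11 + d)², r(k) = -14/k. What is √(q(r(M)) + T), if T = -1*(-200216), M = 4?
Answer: √801705/2 ≈ 447.69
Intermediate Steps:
T = 200216
√(q(r(M)) + T) = √((-11 - 14/4)² + 200216) = √((-11 - 14*¼)² + 200216) = √((-11 - 7/2)² + 200216) = √((-29/2)² + 200216) = √(841/4 + 200216) = √(801705/4) = √801705/2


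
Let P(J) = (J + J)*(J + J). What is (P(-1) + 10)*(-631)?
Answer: -8834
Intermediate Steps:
P(J) = 4*J**2 (P(J) = (2*J)*(2*J) = 4*J**2)
(P(-1) + 10)*(-631) = (4*(-1)**2 + 10)*(-631) = (4*1 + 10)*(-631) = (4 + 10)*(-631) = 14*(-631) = -8834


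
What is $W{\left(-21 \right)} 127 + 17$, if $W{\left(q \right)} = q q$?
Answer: $56024$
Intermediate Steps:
$W{\left(q \right)} = q^{2}$
$W{\left(-21 \right)} 127 + 17 = \left(-21\right)^{2} \cdot 127 + 17 = 441 \cdot 127 + 17 = 56007 + 17 = 56024$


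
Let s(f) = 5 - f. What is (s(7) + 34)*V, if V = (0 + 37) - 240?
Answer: -6496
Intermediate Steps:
V = -203 (V = 37 - 240 = -203)
(s(7) + 34)*V = ((5 - 1*7) + 34)*(-203) = ((5 - 7) + 34)*(-203) = (-2 + 34)*(-203) = 32*(-203) = -6496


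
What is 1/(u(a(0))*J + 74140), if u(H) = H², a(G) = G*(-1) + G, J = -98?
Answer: 1/74140 ≈ 1.3488e-5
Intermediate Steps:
a(G) = 0 (a(G) = -G + G = 0)
1/(u(a(0))*J + 74140) = 1/(0²*(-98) + 74140) = 1/(0*(-98) + 74140) = 1/(0 + 74140) = 1/74140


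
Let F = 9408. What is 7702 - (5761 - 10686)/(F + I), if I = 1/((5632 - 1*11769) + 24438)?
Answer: 1326188213343/172175809 ≈ 7702.5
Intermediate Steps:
I = 1/18301 (I = 1/((5632 - 11769) + 24438) = 1/(-6137 + 24438) = 1/18301 ≈ 5.4642e-5)
7702 - (5761 - 10686)/(F + I) = 7702 - (5761 - 10686)/(9408 + 1/18301) = 7702 - (-4925)/172175809/18301 = 7702 - (-4925)*18301/172175809 = 7702 - 1*(-90132425/172175809) = 7702 + 90132425/172175809 = 1326188213343/172175809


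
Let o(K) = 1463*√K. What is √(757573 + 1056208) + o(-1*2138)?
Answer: √1813781 + 1463*I*√2138 ≈ 1346.8 + 67647.0*I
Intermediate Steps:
√(757573 + 1056208) + o(-1*2138) = √(757573 + 1056208) + 1463*√(-1*2138) = √1813781 + 1463*√(-2138) = √1813781 + 1463*(I*√2138) = √1813781 + 1463*I*√2138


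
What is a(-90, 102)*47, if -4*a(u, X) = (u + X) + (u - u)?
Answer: -141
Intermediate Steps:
a(u, X) = -X/4 - u/4 (a(u, X) = -((u + X) + (u - u))/4 = -((X + u) + 0)/4 = -(X + u)/4 = -X/4 - u/4)
a(-90, 102)*47 = (-¼*102 - ¼*(-90))*47 = (-51/2 + 45/2)*47 = -3*47 = -141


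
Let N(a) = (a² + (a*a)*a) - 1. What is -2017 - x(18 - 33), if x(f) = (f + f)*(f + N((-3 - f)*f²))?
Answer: 590708697503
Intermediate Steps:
N(a) = -1 + a² + a³ (N(a) = (a² + a²*a) - 1 = (a² + a³) - 1 = -1 + a² + a³)
x(f) = 2*f*(-1 + f + f⁴*(-3 - f)² + f⁶*(-3 - f)³) (x(f) = (f + f)*(f + (-1 + ((-3 - f)*f²)² + ((-3 - f)*f²)³)) = (2*f)*(f + (-1 + (f²*(-3 - f))² + (f²*(-3 - f))³)) = (2*f)*(f + (-1 + f⁴*(-3 - f)² + f⁶*(-3 - f)³)) = (2*f)*(-1 + f + f⁴*(-3 - f)² + f⁶*(-3 - f)³) = 2*f*(-1 + f + f⁴*(-3 - f)² + f⁶*(-3 - f)³))
-2017 - x(18 - 33) = -2017 - (-2)*(18 - 33)*(1 - (18 - 33) + (18 - 33)⁶*(3 + (18 - 33))³ - (18 - 33)⁴*(3 + (18 - 33))²) = -2017 - (-2)*(-15)*(1 - 1*(-15) + (-15)⁶*(3 - 15)³ - 1*(-15)⁴*(3 - 15)²) = -2017 - (-2)*(-15)*(1 + 15 + 11390625*(-12)³ - 1*50625*(-12)²) = -2017 - (-2)*(-15)*(1 + 15 + 11390625*(-1728) - 1*50625*144) = -2017 - (-2)*(-15)*(1 + 15 - 19683000000 - 7290000) = -2017 - (-2)*(-15)*(-19690289984) = -2017 - 1*(-590708699520) = -2017 + 590708699520 = 590708697503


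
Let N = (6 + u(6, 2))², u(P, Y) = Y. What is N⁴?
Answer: 16777216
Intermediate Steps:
N = 64 (N = (6 + 2)² = 8² = 64)
N⁴ = 64⁴ = 16777216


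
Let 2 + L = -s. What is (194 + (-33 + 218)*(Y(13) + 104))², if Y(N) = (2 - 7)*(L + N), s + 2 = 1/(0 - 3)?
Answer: 453775204/9 ≈ 5.0419e+7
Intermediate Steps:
s = -7/3 (s = -2 + 1/(0 - 3) = -2 + 1/(-3) = -2 - ⅓ = -7/3 ≈ -2.3333)
L = ⅓ (L = -2 - 1*(-7/3) = -2 + 7/3 = ⅓ ≈ 0.33333)
Y(N) = -5/3 - 5*N (Y(N) = (2 - 7)*(⅓ + N) = -5*(⅓ + N) = -5/3 - 5*N)
(194 + (-33 + 218)*(Y(13) + 104))² = (194 + (-33 + 218)*((-5/3 - 5*13) + 104))² = (194 + 185*((-5/3 - 65) + 104))² = (194 + 185*(-200/3 + 104))² = (194 + 185*(112/3))² = (194 + 20720/3)² = (21302/3)² = 453775204/9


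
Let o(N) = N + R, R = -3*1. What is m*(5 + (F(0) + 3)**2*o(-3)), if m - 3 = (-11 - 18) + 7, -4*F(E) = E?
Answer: 931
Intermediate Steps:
R = -3
F(E) = -E/4
o(N) = -3 + N (o(N) = N - 3 = -3 + N)
m = -19 (m = 3 + ((-11 - 18) + 7) = 3 + (-29 + 7) = 3 - 22 = -19)
m*(5 + (F(0) + 3)**2*o(-3)) = -19*(5 + (-1/4*0 + 3)**2*(-3 - 3)) = -19*(5 + (0 + 3)**2*(-6)) = -19*(5 + 3**2*(-6)) = -19*(5 + 9*(-6)) = -19*(5 - 54) = -19*(-49) = 931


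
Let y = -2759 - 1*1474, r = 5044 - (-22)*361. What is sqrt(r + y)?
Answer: sqrt(8753) ≈ 93.557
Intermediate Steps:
r = 12986 (r = 5044 - 1*(-7942) = 5044 + 7942 = 12986)
y = -4233 (y = -2759 - 1474 = -4233)
sqrt(r + y) = sqrt(12986 - 4233) = sqrt(8753)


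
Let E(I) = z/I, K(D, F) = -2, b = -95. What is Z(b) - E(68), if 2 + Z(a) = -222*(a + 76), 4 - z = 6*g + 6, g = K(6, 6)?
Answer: 143339/34 ≈ 4215.9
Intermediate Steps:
g = -2
z = 10 (z = 4 - (6*(-2) + 6) = 4 - (-12 + 6) = 4 - 1*(-6) = 4 + 6 = 10)
Z(a) = -16874 - 222*a (Z(a) = -2 - 222*(a + 76) = -2 - 222*(76 + a) = -2 + (-16872 - 222*a) = -16874 - 222*a)
E(I) = 10/I
Z(b) - E(68) = (-16874 - 222*(-95)) - 10/68 = (-16874 + 21090) - 10/68 = 4216 - 1*5/34 = 4216 - 5/34 = 143339/34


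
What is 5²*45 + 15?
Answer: 1140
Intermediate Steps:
5²*45 + 15 = 25*45 + 15 = 1125 + 15 = 1140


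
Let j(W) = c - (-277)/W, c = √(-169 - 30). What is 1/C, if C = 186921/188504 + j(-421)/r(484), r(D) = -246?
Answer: 94737716976763776504/94508853173592139145 + 387329386477602144*I*√199/94508853173592139145 ≈ 1.0024 + 0.057814*I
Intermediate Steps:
c = I*√199 (c = √(-199) = I*√199 ≈ 14.107*I)
j(W) = 277/W + I*√199 (j(W) = I*√199 - (-277)/W = I*√199 + 277/W = 277/W + I*√199)
C = 9705437947/9761302632 - I*√199/246 (C = 186921/188504 + (277/(-421) + I*√199)/(-246) = 186921*(1/188504) + (277*(-1/421) + I*√199)*(-1/246) = 186921/188504 + (-277/421 + I*√199)*(-1/246) = 186921/188504 + (277/103566 - I*√199/246) = 9705437947/9761302632 - I*√199/246 ≈ 0.99428 - 0.057344*I)
1/C = 1/(9705437947/9761302632 - I*√199/246)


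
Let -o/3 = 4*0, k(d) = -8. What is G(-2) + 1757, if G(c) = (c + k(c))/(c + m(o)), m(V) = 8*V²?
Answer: 1762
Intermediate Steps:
o = 0 (o = -12*0 = -3*0 = 0)
G(c) = (-8 + c)/c (G(c) = (c - 8)/(c + 8*0²) = (-8 + c)/(c + 8*0) = (-8 + c)/(c + 0) = (-8 + c)/c)
G(-2) + 1757 = (-8 - 2)/(-2) + 1757 = -½*(-10) + 1757 = 5 + 1757 = 1762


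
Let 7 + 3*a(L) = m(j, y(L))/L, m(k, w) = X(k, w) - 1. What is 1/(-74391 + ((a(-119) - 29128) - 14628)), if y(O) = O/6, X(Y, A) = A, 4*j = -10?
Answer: -2142/253075747 ≈ -8.4639e-6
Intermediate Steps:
j = -5/2 (j = (1/4)*(-10) = -5/2 ≈ -2.5000)
y(O) = O/6 (y(O) = O*(1/6) = O/6)
m(k, w) = -1 + w (m(k, w) = w - 1 = -1 + w)
a(L) = -7/3 + (-1 + L/6)/(3*L) (a(L) = -7/3 + ((-1 + L/6)/L)/3 = -7/3 + (-1 + L/6)/(3*L))
1/(-74391 + ((a(-119) - 29128) - 14628)) = 1/(-74391 + (((1/18)*(-6 - 41*(-119))/(-119) - 29128) - 14628)) = 1/(-74391 + (((1/18)*(-1/119)*(-6 + 4879) - 29128) - 14628)) = 1/(-74391 + (((1/18)*(-1/119)*4873 - 29128) - 14628)) = 1/(-74391 + ((-4873/2142 - 29128) - 14628)) = 1/(-74391 + (-62397049/2142 - 14628)) = 1/(-74391 - 93730225/2142) = 1/(-253075747/2142) = -2142/253075747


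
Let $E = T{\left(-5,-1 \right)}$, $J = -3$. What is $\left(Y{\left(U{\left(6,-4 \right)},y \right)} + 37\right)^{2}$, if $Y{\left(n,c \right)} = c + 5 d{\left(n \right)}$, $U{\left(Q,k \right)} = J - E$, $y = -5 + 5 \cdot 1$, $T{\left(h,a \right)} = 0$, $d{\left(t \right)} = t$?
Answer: $484$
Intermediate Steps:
$E = 0$
$y = 0$ ($y = -5 + 5 = 0$)
$U{\left(Q,k \right)} = -3$ ($U{\left(Q,k \right)} = -3 - 0 = -3 + 0 = -3$)
$Y{\left(n,c \right)} = c + 5 n$
$\left(Y{\left(U{\left(6,-4 \right)},y \right)} + 37\right)^{2} = \left(\left(0 + 5 \left(-3\right)\right) + 37\right)^{2} = \left(\left(0 - 15\right) + 37\right)^{2} = \left(-15 + 37\right)^{2} = 22^{2} = 484$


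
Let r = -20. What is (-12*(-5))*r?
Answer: -1200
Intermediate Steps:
(-12*(-5))*r = -12*(-5)*(-20) = 60*(-20) = -1200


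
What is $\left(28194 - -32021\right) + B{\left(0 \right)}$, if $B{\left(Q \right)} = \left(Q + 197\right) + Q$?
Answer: $60412$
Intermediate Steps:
$B{\left(Q \right)} = 197 + 2 Q$ ($B{\left(Q \right)} = \left(197 + Q\right) + Q = 197 + 2 Q$)
$\left(28194 - -32021\right) + B{\left(0 \right)} = \left(28194 - -32021\right) + \left(197 + 2 \cdot 0\right) = \left(28194 + 32021\right) + \left(197 + 0\right) = 60215 + 197 = 60412$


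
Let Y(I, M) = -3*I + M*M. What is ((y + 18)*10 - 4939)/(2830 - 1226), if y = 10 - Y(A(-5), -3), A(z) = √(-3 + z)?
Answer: -4749/1604 + 15*I*√2/401 ≈ -2.9607 + 0.052901*I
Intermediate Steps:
Y(I, M) = M² - 3*I (Y(I, M) = -3*I + M² = M² - 3*I)
y = 1 + 6*I*√2 (y = 10 - ((-3)² - 3*√(-3 - 5)) = 10 - (9 - 6*I*√2) = 10 + (-9 + 6*I*√2) = 1 + 6*I*√2 ≈ 1.0 + 8.4853*I)
((y + 18)*10 - 4939)/(2830 - 1226) = (((1 + 6*I*√2) + 18)*10 - 4939)/(2830 - 1226) = ((19 + 6*I*√2)*10 - 4939)/1604 = ((190 + 60*I*√2) - 4939)*(1/1604) = (-4749 + 60*I*√2)*(1/1604) = -4749/1604 + 15*I*√2/401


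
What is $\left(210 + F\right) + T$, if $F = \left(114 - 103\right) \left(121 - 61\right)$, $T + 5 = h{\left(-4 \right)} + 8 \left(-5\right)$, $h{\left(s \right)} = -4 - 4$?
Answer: $817$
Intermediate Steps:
$h{\left(s \right)} = -8$ ($h{\left(s \right)} = -4 - 4 = -8$)
$T = -53$ ($T = -5 + \left(-8 + 8 \left(-5\right)\right) = -5 - 48 = -53$)
$F = 660$ ($F = 11 \cdot 60 = 660$)
$\left(210 + F\right) + T = \left(210 + 660\right) - 53 = 870 - 53 = 817$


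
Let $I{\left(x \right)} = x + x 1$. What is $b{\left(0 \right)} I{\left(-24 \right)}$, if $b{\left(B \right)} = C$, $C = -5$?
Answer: $240$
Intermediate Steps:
$b{\left(B \right)} = -5$
$I{\left(x \right)} = 2 x$ ($I{\left(x \right)} = x + x = 2 x$)
$b{\left(0 \right)} I{\left(-24 \right)} = - 5 \cdot 2 \left(-24\right) = \left(-5\right) \left(-48\right) = 240$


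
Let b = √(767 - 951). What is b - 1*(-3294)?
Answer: 3294 + 2*I*√46 ≈ 3294.0 + 13.565*I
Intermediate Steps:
b = 2*I*√46 (b = √(-184) = 2*I*√46 ≈ 13.565*I)
b - 1*(-3294) = 2*I*√46 - 1*(-3294) = 2*I*√46 + 3294 = 3294 + 2*I*√46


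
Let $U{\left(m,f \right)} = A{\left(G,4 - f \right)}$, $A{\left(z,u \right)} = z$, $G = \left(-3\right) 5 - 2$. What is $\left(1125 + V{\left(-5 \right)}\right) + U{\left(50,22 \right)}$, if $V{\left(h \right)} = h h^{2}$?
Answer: $983$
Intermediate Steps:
$G = -17$ ($G = -15 - 2 = -17$)
$V{\left(h \right)} = h^{3}$
$U{\left(m,f \right)} = -17$
$\left(1125 + V{\left(-5 \right)}\right) + U{\left(50,22 \right)} = \left(1125 + \left(-5\right)^{3}\right) - 17 = \left(1125 - 125\right) - 17 = 1000 - 17 = 983$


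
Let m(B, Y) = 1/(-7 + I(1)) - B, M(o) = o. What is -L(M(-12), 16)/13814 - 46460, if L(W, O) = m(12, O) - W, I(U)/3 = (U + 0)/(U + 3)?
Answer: -8022480498/172675 ≈ -46460.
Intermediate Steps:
I(U) = 3*U/(3 + U) (I(U) = 3*((U + 0)/(U + 3)) = 3*(U/(3 + U)) = 3*U/(3 + U))
m(B, Y) = -4/25 - B (m(B, Y) = 1/(-7 + 3*1/(3 + 1)) - B = 1/(-7 + 3*1/4) - B = 1/(-7 + 3*1*(1/4)) - B = 1/(-7 + 3/4) - B = 1/(-25/4) - B = -4/25 - B)
L(W, O) = -304/25 - W (L(W, O) = (-4/25 - 1*12) - W = (-4/25 - 12) - W = -304/25 - W)
-L(M(-12), 16)/13814 - 46460 = -(-304/25 - 1*(-12))/13814 - 46460 = -(-304/25 + 12)*(1/13814) - 46460 = -1*(-4/25)*(1/13814) - 46460 = (4/25)*(1/13814) - 46460 = 2/172675 - 46460 = -8022480498/172675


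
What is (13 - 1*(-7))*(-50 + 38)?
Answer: -240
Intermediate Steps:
(13 - 1*(-7))*(-50 + 38) = (13 + 7)*(-12) = 20*(-12) = -240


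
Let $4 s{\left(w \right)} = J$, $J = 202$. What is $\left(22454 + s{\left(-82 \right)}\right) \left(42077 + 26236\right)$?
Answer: $\frac{3074699817}{2} \approx 1.5373 \cdot 10^{9}$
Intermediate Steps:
$s{\left(w \right)} = \frac{101}{2}$ ($s{\left(w \right)} = \frac{1}{4} \cdot 202 = \frac{101}{2}$)
$\left(22454 + s{\left(-82 \right)}\right) \left(42077 + 26236\right) = \left(22454 + \frac{101}{2}\right) \left(42077 + 26236\right) = \frac{45009}{2} \cdot 68313 = \frac{3074699817}{2}$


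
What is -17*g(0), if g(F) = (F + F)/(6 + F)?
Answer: 0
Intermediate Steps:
g(F) = 2*F/(6 + F) (g(F) = (2*F)/(6 + F) = 2*F/(6 + F))
-17*g(0) = -34*0/(6 + 0) = -34*0/6 = -17*0 = 0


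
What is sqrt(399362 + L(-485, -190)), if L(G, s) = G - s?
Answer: sqrt(399067) ≈ 631.72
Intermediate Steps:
sqrt(399362 + L(-485, -190)) = sqrt(399362 + (-485 - 1*(-190))) = sqrt(399362 + (-485 + 190)) = sqrt(399362 - 295) = sqrt(399067)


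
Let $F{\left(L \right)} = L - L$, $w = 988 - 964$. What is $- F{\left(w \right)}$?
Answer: $0$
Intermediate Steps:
$w = 24$
$F{\left(L \right)} = 0$
$- F{\left(w \right)} = \left(-1\right) 0 = 0$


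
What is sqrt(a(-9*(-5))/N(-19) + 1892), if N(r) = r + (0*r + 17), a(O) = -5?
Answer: 3*sqrt(842)/2 ≈ 43.526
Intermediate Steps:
N(r) = 17 + r (N(r) = r + (0 + 17) = r + 17 = 17 + r)
sqrt(a(-9*(-5))/N(-19) + 1892) = sqrt(-5/(17 - 19) + 1892) = sqrt(-5/(-2) + 1892) = sqrt(-5*(-1/2) + 1892) = sqrt(5/2 + 1892) = sqrt(3789/2) = 3*sqrt(842)/2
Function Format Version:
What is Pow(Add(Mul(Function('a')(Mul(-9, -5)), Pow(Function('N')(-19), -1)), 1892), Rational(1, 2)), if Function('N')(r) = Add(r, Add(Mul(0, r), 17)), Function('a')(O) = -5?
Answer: Mul(Rational(3, 2), Pow(842, Rational(1, 2))) ≈ 43.526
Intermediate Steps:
Function('N')(r) = Add(17, r) (Function('N')(r) = Add(r, Add(0, 17)) = Add(r, 17) = Add(17, r))
Pow(Add(Mul(Function('a')(Mul(-9, -5)), Pow(Function('N')(-19), -1)), 1892), Rational(1, 2)) = Pow(Add(Mul(-5, Pow(Add(17, -19), -1)), 1892), Rational(1, 2)) = Pow(Add(Mul(-5, Pow(-2, -1)), 1892), Rational(1, 2)) = Pow(Add(Mul(-5, Rational(-1, 2)), 1892), Rational(1, 2)) = Pow(Add(Rational(5, 2), 1892), Rational(1, 2)) = Pow(Rational(3789, 2), Rational(1, 2)) = Mul(Rational(3, 2), Pow(842, Rational(1, 2)))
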